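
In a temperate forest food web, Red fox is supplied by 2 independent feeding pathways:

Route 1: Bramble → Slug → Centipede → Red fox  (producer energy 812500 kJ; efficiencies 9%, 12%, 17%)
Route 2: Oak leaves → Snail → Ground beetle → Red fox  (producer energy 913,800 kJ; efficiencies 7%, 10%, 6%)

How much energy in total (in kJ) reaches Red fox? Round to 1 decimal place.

Route 1: 812500 × 0.09 × 0.12 × 0.17 = 1491.75 kJ
Route 2: 913800 × 0.07 × 0.1 × 0.06 = 383.796 kJ
Total at Red fox: 1491.75 + 383.796 = 1875.546 kJ

1875.5 kJ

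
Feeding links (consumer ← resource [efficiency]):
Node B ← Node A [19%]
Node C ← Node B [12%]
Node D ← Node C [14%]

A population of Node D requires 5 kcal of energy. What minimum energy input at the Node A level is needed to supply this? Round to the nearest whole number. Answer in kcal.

1566 kcal

Cumulative transfer efficiency: 0.19 × 0.12 × 0.14 = 0.003192
Node A energy = 5 / 0.003192 = 1566 kcal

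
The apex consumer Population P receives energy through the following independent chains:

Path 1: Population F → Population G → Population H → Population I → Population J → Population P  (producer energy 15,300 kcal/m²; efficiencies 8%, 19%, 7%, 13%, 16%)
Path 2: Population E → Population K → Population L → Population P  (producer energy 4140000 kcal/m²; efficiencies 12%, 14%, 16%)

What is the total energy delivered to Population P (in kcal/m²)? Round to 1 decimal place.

Path 1: 15300 × 0.08 × 0.19 × 0.07 × 0.13 × 0.16 = 0.33860736 kcal/m²
Path 2: 4140000 × 0.12 × 0.14 × 0.16 = 11128.32 kcal/m²
Total at Population P: 0.33860736 + 11128.32 = 11128.65860736 kcal/m²

11128.7 kcal/m²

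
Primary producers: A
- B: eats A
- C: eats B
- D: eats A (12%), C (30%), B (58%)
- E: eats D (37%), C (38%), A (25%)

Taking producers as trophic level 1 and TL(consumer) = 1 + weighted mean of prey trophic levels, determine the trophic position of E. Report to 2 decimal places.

3.57

B: 1 + 1 = 2
C: 1 + 2 = 3
D: 1 + (0.12×1 + 0.3×3 + 0.58×2) = 3.18
E: 1 + (0.37×3.18 + 0.38×3 + 0.25×1) = 3.5666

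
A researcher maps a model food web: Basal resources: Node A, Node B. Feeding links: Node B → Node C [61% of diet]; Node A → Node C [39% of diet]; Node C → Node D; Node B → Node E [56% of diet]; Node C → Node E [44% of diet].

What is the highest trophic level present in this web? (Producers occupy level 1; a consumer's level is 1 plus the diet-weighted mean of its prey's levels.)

3

Node C: 1 + (0.61×1 + 0.39×1) = 2
Node D: 1 + 2 = 3
Node E: 1 + (0.56×1 + 0.44×2) = 2.44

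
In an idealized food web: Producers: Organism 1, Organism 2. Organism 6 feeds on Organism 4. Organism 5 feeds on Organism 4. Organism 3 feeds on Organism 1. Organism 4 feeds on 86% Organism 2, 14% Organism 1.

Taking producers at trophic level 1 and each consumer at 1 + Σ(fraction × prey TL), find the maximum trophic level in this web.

3

Organism 3: 1 + 1 = 2
Organism 4: 1 + (0.86×1 + 0.14×1) = 2
Organism 5: 1 + 2 = 3
Organism 6: 1 + 2 = 3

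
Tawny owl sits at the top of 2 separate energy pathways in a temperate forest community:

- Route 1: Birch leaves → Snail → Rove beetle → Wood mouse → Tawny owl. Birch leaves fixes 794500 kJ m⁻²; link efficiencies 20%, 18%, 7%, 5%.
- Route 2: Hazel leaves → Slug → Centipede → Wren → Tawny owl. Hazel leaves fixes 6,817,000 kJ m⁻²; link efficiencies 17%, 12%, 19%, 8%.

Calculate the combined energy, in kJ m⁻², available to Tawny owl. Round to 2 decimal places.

Route 1: 794500 × 0.2 × 0.18 × 0.07 × 0.05 = 100.107 kJ m⁻²
Route 2: 6817000 × 0.17 × 0.12 × 0.19 × 0.08 = 2113.81536 kJ m⁻²
Total at Tawny owl: 100.107 + 2113.81536 = 2213.92236 kJ m⁻²

2213.92 kJ m⁻²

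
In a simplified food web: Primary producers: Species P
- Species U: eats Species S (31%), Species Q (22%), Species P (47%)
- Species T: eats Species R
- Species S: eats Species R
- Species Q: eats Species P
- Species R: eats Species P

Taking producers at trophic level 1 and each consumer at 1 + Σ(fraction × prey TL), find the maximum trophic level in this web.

3

Species Q: 1 + 1 = 2
Species R: 1 + 1 = 2
Species S: 1 + 2 = 3
Species T: 1 + 2 = 3
Species U: 1 + (0.31×3 + 0.22×2 + 0.47×1) = 2.84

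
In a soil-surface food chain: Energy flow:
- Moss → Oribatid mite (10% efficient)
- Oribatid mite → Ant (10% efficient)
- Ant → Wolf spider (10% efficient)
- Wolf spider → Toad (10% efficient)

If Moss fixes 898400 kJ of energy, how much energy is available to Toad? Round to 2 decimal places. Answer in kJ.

Oribatid mite: 898400 × 0.1 = 89840 kJ
Ant: 89840 × 0.1 = 8984 kJ
Wolf spider: 8984 × 0.1 = 898.4 kJ
Toad: 898.4 × 0.1 = 89.84 kJ

89.84 kJ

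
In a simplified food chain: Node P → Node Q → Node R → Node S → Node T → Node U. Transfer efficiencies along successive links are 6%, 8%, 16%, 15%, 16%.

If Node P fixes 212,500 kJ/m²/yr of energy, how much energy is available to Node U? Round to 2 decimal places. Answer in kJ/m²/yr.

3.92 kJ/m²/yr

Node Q: 212500 × 0.06 = 12750 kJ/m²/yr
Node R: 12750 × 0.08 = 1020 kJ/m²/yr
Node S: 1020 × 0.16 = 163.2 kJ/m²/yr
Node T: 163.2 × 0.15 = 24.48 kJ/m²/yr
Node U: 24.48 × 0.16 = 3.9168 kJ/m²/yr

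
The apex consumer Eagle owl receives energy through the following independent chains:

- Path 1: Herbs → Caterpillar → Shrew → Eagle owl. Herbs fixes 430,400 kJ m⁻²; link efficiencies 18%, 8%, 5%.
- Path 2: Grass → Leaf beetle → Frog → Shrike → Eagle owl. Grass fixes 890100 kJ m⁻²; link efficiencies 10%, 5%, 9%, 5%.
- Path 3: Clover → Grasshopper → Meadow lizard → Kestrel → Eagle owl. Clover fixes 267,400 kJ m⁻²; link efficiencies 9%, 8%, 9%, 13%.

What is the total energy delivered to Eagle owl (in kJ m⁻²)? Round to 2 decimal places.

352.44 kJ m⁻²

Path 1: 430400 × 0.18 × 0.08 × 0.05 = 309.888 kJ m⁻²
Path 2: 890100 × 0.1 × 0.05 × 0.09 × 0.05 = 20.02725 kJ m⁻²
Path 3: 267400 × 0.09 × 0.08 × 0.09 × 0.13 = 22.525776 kJ m⁻²
Total at Eagle owl: 309.888 + 20.02725 + 22.525776 = 352.441026 kJ m⁻²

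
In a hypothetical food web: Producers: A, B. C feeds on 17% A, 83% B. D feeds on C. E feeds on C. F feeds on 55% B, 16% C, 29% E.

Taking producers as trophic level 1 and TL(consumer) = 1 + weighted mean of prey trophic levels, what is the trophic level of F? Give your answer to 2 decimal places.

C: 1 + (0.17×1 + 0.83×1) = 2
D: 1 + 2 = 3
E: 1 + 2 = 3
F: 1 + (0.55×1 + 0.16×2 + 0.29×3) = 2.74

2.74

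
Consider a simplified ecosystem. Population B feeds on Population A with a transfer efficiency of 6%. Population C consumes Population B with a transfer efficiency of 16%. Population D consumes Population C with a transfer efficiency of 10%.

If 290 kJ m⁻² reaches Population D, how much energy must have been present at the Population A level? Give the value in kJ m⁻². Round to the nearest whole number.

302083 kJ m⁻²

Cumulative transfer efficiency: 0.06 × 0.16 × 0.1 = 0.00096
Population A energy = 290 / 0.00096 = 302083 kJ m⁻²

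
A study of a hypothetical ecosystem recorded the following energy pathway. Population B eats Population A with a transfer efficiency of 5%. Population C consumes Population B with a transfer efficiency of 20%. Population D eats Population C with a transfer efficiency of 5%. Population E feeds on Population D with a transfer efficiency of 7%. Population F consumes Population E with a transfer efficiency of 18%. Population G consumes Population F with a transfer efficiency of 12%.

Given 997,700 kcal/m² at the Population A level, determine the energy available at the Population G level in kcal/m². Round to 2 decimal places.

Population B: 997700 × 0.05 = 49885 kcal/m²
Population C: 49885 × 0.2 = 9977 kcal/m²
Population D: 9977 × 0.05 = 498.85 kcal/m²
Population E: 498.85 × 0.07 = 34.9195 kcal/m²
Population F: 34.9195 × 0.18 = 6.28551 kcal/m²
Population G: 6.28551 × 0.12 = 0.7542612 kcal/m²

0.75 kcal/m²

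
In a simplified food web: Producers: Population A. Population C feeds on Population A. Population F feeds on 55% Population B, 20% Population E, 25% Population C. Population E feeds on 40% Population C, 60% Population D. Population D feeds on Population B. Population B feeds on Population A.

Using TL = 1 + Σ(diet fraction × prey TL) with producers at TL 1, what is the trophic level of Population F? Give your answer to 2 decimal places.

Population B: 1 + 1 = 2
Population C: 1 + 1 = 2
Population D: 1 + 2 = 3
Population E: 1 + (0.4×2 + 0.6×3) = 3.6
Population F: 1 + (0.55×2 + 0.2×3.6 + 0.25×2) = 3.32

3.32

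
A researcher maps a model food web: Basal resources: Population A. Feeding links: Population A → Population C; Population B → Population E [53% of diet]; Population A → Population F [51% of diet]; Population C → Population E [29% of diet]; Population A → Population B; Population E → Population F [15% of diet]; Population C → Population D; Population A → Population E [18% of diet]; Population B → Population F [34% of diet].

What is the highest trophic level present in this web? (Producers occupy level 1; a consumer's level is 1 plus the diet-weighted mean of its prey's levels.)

Population B: 1 + 1 = 2
Population C: 1 + 1 = 2
Population D: 1 + 2 = 3
Population E: 1 + (0.53×2 + 0.18×1 + 0.29×2) = 2.82
Population F: 1 + (0.34×2 + 0.51×1 + 0.15×2.82) = 2.613

3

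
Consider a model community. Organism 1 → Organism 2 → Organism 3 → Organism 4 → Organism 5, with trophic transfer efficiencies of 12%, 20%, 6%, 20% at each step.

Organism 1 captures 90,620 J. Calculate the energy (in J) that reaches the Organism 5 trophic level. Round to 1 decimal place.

Organism 2: 90620 × 0.12 = 10874.4 J
Organism 3: 10874.4 × 0.2 = 2174.88 J
Organism 4: 2174.88 × 0.06 = 130.4928 J
Organism 5: 130.4928 × 0.2 = 26.09856 J

26.1 J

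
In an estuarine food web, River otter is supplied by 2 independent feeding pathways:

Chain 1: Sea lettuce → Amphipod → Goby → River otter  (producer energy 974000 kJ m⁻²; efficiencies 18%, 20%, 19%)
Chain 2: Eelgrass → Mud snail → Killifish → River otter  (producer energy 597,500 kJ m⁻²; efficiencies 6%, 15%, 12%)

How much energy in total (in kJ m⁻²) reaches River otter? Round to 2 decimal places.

Chain 1: 974000 × 0.18 × 0.2 × 0.19 = 6662.16 kJ m⁻²
Chain 2: 597500 × 0.06 × 0.15 × 0.12 = 645.3 kJ m⁻²
Total at River otter: 6662.16 + 645.3 = 7307.46 kJ m⁻²

7307.46 kJ m⁻²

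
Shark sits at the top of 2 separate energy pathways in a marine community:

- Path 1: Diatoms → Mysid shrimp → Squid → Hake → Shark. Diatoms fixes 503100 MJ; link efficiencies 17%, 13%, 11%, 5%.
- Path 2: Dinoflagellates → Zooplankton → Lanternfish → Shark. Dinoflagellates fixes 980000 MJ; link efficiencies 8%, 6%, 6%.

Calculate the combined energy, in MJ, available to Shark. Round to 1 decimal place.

343.4 MJ

Path 1: 503100 × 0.17 × 0.13 × 0.11 × 0.05 = 61.151805 MJ
Path 2: 980000 × 0.08 × 0.06 × 0.06 = 282.24 MJ
Total at Shark: 61.151805 + 282.24 = 343.391805 MJ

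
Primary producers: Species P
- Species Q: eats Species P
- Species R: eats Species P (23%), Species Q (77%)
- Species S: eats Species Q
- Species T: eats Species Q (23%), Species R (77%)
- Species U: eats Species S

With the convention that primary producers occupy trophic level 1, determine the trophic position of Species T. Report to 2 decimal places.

3.59

Species Q: 1 + 1 = 2
Species R: 1 + (0.23×1 + 0.77×2) = 2.77
Species S: 1 + 2 = 3
Species T: 1 + (0.23×2 + 0.77×2.77) = 3.5929
Species U: 1 + 3 = 4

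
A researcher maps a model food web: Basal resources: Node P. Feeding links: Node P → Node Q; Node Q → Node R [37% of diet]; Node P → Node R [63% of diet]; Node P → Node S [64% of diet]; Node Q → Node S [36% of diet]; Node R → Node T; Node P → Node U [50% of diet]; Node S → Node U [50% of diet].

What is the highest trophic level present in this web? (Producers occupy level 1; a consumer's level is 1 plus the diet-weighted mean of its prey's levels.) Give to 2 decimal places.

3.37

Node Q: 1 + 1 = 2
Node R: 1 + (0.37×2 + 0.63×1) = 2.37
Node S: 1 + (0.64×1 + 0.36×2) = 2.36
Node T: 1 + 2.37 = 3.37
Node U: 1 + (0.5×1 + 0.5×2.36) = 2.68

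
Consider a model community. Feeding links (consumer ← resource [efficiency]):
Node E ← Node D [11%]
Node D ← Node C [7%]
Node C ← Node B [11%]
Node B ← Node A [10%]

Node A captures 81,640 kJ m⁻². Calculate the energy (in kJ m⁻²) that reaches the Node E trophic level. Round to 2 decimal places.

Node B: 81640 × 0.1 = 8164 kJ m⁻²
Node C: 8164 × 0.11 = 898.04 kJ m⁻²
Node D: 898.04 × 0.07 = 62.8628 kJ m⁻²
Node E: 62.8628 × 0.11 = 6.914908 kJ m⁻²

6.91 kJ m⁻²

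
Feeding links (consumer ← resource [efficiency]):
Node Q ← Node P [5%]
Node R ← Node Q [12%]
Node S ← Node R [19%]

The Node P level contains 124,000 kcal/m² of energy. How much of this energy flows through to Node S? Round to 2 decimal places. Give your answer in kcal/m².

141.36 kcal/m²

Node Q: 124000 × 0.05 = 6200 kcal/m²
Node R: 6200 × 0.12 = 744 kcal/m²
Node S: 744 × 0.19 = 141.36 kcal/m²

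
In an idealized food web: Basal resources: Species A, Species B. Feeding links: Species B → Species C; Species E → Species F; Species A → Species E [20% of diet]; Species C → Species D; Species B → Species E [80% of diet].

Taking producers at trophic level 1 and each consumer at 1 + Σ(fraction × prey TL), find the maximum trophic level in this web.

Species C: 1 + 1 = 2
Species D: 1 + 2 = 3
Species E: 1 + (0.2×1 + 0.8×1) = 2
Species F: 1 + 2 = 3

3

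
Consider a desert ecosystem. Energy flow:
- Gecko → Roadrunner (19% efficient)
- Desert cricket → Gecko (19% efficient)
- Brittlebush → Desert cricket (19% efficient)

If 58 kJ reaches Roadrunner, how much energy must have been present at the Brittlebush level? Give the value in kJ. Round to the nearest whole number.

Cumulative transfer efficiency: 0.19 × 0.19 × 0.19 = 0.006859
Brittlebush energy = 58 / 0.006859 = 8456 kJ

8456 kJ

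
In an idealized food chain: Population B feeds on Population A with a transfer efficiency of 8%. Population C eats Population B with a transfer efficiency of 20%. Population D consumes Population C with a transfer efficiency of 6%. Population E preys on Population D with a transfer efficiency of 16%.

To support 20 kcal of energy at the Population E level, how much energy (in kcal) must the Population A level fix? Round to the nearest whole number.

130208 kcal

Cumulative transfer efficiency: 0.08 × 0.2 × 0.06 × 0.16 = 0.0001536
Population A energy = 20 / 0.0001536 = 130208 kcal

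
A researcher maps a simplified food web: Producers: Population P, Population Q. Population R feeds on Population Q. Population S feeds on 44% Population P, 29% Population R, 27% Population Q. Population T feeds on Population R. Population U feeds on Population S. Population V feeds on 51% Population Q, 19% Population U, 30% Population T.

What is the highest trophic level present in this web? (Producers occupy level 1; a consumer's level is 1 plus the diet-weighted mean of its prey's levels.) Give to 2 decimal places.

3.29

Population R: 1 + 1 = 2
Population S: 1 + (0.44×1 + 0.29×2 + 0.27×1) = 2.29
Population T: 1 + 2 = 3
Population U: 1 + 2.29 = 3.29
Population V: 1 + (0.51×1 + 0.19×3.29 + 0.3×3) = 3.0351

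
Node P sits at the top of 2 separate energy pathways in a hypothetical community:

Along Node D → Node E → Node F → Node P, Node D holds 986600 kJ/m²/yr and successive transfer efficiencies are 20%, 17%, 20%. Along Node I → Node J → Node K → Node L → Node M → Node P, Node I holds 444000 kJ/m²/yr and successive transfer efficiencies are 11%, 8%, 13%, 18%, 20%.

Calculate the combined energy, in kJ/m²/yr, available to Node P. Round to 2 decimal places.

6727.17 kJ/m²/yr

Via Node D: 986600 × 0.2 × 0.17 × 0.2 = 6708.88 kJ/m²/yr
Via Node I: 444000 × 0.11 × 0.08 × 0.13 × 0.18 × 0.2 = 18.285696 kJ/m²/yr
Total at Node P: 6708.88 + 18.285696 = 6727.165696 kJ/m²/yr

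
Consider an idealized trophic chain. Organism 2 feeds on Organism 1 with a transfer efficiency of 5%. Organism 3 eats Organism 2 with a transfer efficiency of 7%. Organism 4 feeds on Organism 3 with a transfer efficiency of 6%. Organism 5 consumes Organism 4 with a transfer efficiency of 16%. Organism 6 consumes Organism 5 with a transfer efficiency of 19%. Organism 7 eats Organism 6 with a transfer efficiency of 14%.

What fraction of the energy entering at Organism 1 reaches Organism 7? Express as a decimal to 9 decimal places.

Product of link efficiencies: 0.05 × 0.07 × 0.06 × 0.16 × 0.19 × 0.14 = 0.00000089376

0.000000894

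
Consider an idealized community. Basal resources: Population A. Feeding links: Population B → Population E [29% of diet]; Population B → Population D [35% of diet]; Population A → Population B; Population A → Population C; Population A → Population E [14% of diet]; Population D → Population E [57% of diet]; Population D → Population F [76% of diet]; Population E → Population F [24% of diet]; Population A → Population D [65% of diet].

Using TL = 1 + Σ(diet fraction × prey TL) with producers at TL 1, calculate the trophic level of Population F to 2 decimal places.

3.52

Population B: 1 + 1 = 2
Population C: 1 + 1 = 2
Population D: 1 + (0.65×1 + 0.35×2) = 2.35
Population E: 1 + (0.57×2.35 + 0.14×1 + 0.29×2) = 3.0595
Population F: 1 + (0.24×3.0595 + 0.76×2.35) = 3.52028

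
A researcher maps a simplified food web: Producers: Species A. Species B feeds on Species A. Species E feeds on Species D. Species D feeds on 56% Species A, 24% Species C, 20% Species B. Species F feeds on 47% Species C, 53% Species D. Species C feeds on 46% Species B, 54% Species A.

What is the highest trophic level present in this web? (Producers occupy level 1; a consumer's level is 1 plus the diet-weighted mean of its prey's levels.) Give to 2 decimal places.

Species B: 1 + 1 = 2
Species C: 1 + (0.46×2 + 0.54×1) = 2.46
Species D: 1 + (0.56×1 + 0.24×2.46 + 0.2×2) = 2.5504
Species E: 1 + 2.5504 = 3.5504
Species F: 1 + (0.47×2.46 + 0.53×2.5504) = 3.507912

3.55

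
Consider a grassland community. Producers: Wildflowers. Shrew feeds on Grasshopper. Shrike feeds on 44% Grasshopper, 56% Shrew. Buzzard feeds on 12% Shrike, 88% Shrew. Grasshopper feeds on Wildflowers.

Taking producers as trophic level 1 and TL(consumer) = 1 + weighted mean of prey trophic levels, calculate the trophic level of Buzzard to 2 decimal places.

Grasshopper: 1 + 1 = 2
Shrew: 1 + 2 = 3
Shrike: 1 + (0.44×2 + 0.56×3) = 3.56
Buzzard: 1 + (0.12×3.56 + 0.88×3) = 4.0672

4.07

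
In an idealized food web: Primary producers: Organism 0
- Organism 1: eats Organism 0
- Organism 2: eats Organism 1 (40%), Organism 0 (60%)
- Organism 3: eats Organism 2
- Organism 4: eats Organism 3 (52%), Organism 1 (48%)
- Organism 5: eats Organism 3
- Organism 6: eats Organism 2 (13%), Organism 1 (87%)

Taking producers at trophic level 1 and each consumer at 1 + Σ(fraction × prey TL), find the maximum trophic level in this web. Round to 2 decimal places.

4.40

Organism 1: 1 + 1 = 2
Organism 2: 1 + (0.4×2 + 0.6×1) = 2.4
Organism 3: 1 + 2.4 = 3.4
Organism 4: 1 + (0.52×3.4 + 0.48×2) = 3.728
Organism 5: 1 + 3.4 = 4.4
Organism 6: 1 + (0.13×2.4 + 0.87×2) = 3.052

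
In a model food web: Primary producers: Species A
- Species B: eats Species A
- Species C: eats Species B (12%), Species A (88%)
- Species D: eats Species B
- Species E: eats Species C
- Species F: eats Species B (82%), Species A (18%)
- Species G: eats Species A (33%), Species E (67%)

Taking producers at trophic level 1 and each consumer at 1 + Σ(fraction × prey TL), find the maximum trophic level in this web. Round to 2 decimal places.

Species B: 1 + 1 = 2
Species C: 1 + (0.12×2 + 0.88×1) = 2.12
Species D: 1 + 2 = 3
Species E: 1 + 2.12 = 3.12
Species F: 1 + (0.82×2 + 0.18×1) = 2.82
Species G: 1 + (0.33×1 + 0.67×3.12) = 3.4204

3.42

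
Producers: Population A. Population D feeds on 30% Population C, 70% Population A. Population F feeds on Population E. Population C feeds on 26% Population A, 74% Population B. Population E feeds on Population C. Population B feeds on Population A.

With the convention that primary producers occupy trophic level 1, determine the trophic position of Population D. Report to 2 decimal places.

Population B: 1 + 1 = 2
Population C: 1 + (0.26×1 + 0.74×2) = 2.74
Population D: 1 + (0.3×2.74 + 0.7×1) = 2.522
Population E: 1 + 2.74 = 3.74
Population F: 1 + 3.74 = 4.74

2.52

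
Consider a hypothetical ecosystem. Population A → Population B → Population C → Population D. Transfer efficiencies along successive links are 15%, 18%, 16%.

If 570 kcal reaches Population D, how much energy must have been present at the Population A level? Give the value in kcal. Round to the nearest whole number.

Cumulative transfer efficiency: 0.15 × 0.18 × 0.16 = 0.00432
Population A energy = 570 / 0.00432 = 131944 kcal

131944 kcal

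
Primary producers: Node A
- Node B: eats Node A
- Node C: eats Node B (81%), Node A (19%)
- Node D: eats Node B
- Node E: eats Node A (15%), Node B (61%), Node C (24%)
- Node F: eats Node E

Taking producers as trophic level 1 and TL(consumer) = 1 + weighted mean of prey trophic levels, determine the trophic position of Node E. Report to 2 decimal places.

Node B: 1 + 1 = 2
Node C: 1 + (0.81×2 + 0.19×1) = 2.81
Node D: 1 + 2 = 3
Node E: 1 + (0.15×1 + 0.61×2 + 0.24×2.81) = 3.0444
Node F: 1 + 3.0444 = 4.0444

3.04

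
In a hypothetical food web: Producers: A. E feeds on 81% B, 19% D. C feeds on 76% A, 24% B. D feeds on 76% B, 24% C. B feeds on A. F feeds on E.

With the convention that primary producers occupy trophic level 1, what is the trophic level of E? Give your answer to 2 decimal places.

B: 1 + 1 = 2
C: 1 + (0.76×1 + 0.24×2) = 2.24
D: 1 + (0.76×2 + 0.24×2.24) = 3.0576
E: 1 + (0.81×2 + 0.19×3.0576) = 3.200944
F: 1 + 3.200944 = 4.200944

3.20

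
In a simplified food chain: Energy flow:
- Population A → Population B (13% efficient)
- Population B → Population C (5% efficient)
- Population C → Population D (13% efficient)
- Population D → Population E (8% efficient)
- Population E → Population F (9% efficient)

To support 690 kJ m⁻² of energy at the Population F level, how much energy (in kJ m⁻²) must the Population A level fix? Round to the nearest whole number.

Cumulative transfer efficiency: 0.13 × 0.05 × 0.13 × 0.08 × 0.09 = 0.000006084
Population A energy = 690 / 0.000006084 = 113412229 kJ m⁻²

113412229 kJ m⁻²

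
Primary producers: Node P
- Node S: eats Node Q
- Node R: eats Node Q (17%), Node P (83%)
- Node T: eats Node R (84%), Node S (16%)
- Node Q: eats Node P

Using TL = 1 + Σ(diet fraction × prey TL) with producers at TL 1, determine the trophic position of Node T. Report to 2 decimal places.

3.30

Node Q: 1 + 1 = 2
Node R: 1 + (0.17×2 + 0.83×1) = 2.17
Node S: 1 + 2 = 3
Node T: 1 + (0.84×2.17 + 0.16×3) = 3.3028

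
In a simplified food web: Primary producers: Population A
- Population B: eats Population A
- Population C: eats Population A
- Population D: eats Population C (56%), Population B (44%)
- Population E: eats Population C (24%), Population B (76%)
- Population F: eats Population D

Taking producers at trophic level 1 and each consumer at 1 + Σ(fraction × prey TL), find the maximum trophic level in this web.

4

Population B: 1 + 1 = 2
Population C: 1 + 1 = 2
Population D: 1 + (0.56×2 + 0.44×2) = 3
Population E: 1 + (0.24×2 + 0.76×2) = 3
Population F: 1 + 3 = 4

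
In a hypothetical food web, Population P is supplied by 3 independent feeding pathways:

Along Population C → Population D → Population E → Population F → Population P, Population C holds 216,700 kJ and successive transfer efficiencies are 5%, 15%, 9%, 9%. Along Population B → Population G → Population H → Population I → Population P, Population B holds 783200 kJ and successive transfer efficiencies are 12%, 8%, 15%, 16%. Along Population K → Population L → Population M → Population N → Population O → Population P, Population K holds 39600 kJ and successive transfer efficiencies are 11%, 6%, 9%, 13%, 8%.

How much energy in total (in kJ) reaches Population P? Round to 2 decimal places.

193.86 kJ

Via Population C: 216700 × 0.05 × 0.15 × 0.09 × 0.09 = 13.164525 kJ
Via Population B: 783200 × 0.12 × 0.08 × 0.15 × 0.16 = 180.44928 kJ
Via Population K: 39600 × 0.11 × 0.06 × 0.09 × 0.13 × 0.08 = 0.24463296 kJ
Total at Population P: 13.164525 + 180.44928 + 0.24463296 = 193.85843796 kJ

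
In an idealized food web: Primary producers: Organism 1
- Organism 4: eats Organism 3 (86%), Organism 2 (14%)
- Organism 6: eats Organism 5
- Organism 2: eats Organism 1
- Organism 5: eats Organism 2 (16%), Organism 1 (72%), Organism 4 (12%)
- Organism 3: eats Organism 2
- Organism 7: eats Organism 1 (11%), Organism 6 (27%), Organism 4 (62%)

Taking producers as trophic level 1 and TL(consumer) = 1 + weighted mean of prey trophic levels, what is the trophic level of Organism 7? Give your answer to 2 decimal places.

Organism 2: 1 + 1 = 2
Organism 3: 1 + 2 = 3
Organism 4: 1 + (0.86×3 + 0.14×2) = 3.86
Organism 5: 1 + (0.16×2 + 0.72×1 + 0.12×3.86) = 2.5032
Organism 6: 1 + 2.5032 = 3.5032
Organism 7: 1 + (0.11×1 + 0.27×3.5032 + 0.62×3.86) = 4.449064

4.45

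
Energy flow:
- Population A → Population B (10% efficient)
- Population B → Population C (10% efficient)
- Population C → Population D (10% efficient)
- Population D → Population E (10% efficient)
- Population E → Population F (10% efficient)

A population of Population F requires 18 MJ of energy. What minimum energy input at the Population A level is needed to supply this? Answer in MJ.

1800000 MJ

Cumulative transfer efficiency: 0.1 × 0.1 × 0.1 × 0.1 × 0.1 = 0.00001
Population A energy = 18 / 0.00001 = 1800000 MJ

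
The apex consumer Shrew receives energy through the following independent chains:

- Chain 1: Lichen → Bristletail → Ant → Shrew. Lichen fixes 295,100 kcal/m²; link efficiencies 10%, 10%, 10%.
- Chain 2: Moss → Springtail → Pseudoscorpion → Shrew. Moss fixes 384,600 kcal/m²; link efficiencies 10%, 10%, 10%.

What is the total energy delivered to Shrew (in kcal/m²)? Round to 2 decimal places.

679.70 kcal/m²

Chain 1: 295100 × 0.1 × 0.1 × 0.1 = 295.1 kcal/m²
Chain 2: 384600 × 0.1 × 0.1 × 0.1 = 384.6 kcal/m²
Total at Shrew: 295.1 + 384.6 = 679.7 kcal/m²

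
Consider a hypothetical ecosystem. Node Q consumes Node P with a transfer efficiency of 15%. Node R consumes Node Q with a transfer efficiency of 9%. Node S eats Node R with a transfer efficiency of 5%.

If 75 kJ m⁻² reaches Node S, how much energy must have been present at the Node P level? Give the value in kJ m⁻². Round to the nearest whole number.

Cumulative transfer efficiency: 0.15 × 0.09 × 0.05 = 0.000675
Node P energy = 75 / 0.000675 = 111111 kJ m⁻²

111111 kJ m⁻²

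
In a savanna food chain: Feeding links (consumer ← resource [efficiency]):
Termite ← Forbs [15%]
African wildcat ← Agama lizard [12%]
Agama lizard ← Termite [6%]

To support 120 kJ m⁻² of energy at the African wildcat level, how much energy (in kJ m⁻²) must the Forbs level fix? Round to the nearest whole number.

Cumulative transfer efficiency: 0.15 × 0.06 × 0.12 = 0.00108
Forbs energy = 120 / 0.00108 = 111111 kJ m⁻²

111111 kJ m⁻²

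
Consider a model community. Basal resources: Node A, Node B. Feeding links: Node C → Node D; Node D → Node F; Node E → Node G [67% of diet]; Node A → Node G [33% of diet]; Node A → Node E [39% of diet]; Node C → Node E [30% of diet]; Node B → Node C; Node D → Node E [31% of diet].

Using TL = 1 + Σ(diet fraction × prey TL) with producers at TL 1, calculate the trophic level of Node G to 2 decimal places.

3.29

Node C: 1 + 1 = 2
Node D: 1 + 2 = 3
Node E: 1 + (0.3×2 + 0.39×1 + 0.31×3) = 2.92
Node F: 1 + 3 = 4
Node G: 1 + (0.67×2.92 + 0.33×1) = 3.2864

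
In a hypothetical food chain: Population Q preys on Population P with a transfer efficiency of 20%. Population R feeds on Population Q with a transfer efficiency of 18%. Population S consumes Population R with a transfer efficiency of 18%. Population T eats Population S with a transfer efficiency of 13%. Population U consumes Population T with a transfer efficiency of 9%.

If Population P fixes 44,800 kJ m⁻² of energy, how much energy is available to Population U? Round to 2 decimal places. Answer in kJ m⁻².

Population Q: 44800 × 0.2 = 8960 kJ m⁻²
Population R: 8960 × 0.18 = 1612.8 kJ m⁻²
Population S: 1612.8 × 0.18 = 290.304 kJ m⁻²
Population T: 290.304 × 0.13 = 37.73952 kJ m⁻²
Population U: 37.73952 × 0.09 = 3.3965568 kJ m⁻²

3.40 kJ m⁻²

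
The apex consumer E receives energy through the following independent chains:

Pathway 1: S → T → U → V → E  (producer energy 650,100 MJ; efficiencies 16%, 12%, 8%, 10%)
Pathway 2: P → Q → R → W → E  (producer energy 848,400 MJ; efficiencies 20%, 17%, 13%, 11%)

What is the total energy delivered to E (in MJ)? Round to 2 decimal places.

Pathway 1: 650100 × 0.16 × 0.12 × 0.08 × 0.1 = 99.85536 MJ
Pathway 2: 848400 × 0.2 × 0.17 × 0.13 × 0.11 = 412.49208 MJ
Total at E: 99.85536 + 412.49208 = 512.34744 MJ

512.35 MJ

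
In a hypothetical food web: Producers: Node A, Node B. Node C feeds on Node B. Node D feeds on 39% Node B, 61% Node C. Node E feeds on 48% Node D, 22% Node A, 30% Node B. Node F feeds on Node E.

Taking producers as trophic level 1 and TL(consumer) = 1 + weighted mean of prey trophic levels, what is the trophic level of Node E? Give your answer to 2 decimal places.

Node C: 1 + 1 = 2
Node D: 1 + (0.39×1 + 0.61×2) = 2.61
Node E: 1 + (0.48×2.61 + 0.22×1 + 0.3×1) = 2.7728
Node F: 1 + 2.7728 = 3.7728

2.77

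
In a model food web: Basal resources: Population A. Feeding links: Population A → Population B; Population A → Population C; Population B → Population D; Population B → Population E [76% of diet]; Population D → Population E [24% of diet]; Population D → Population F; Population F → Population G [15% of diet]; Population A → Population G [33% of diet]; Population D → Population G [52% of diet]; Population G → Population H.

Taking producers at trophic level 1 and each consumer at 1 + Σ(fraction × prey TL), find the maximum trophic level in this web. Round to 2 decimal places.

4.49

Population B: 1 + 1 = 2
Population C: 1 + 1 = 2
Population D: 1 + 2 = 3
Population E: 1 + (0.76×2 + 0.24×3) = 3.24
Population F: 1 + 3 = 4
Population G: 1 + (0.15×4 + 0.33×1 + 0.52×3) = 3.49
Population H: 1 + 3.49 = 4.49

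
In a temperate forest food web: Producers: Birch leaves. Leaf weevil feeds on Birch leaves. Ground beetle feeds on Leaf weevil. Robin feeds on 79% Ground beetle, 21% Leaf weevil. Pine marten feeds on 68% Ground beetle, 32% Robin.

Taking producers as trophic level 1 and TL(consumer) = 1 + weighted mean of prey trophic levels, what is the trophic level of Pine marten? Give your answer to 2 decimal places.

4.25

Leaf weevil: 1 + 1 = 2
Ground beetle: 1 + 2 = 3
Robin: 1 + (0.79×3 + 0.21×2) = 3.79
Pine marten: 1 + (0.68×3 + 0.32×3.79) = 4.2528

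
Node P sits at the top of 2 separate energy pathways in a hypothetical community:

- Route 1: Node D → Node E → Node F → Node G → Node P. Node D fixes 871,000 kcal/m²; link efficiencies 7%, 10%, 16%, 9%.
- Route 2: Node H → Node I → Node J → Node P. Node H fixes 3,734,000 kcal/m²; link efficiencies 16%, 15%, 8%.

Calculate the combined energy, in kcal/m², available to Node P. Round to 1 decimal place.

7257.1 kcal/m²

Route 1: 871000 × 0.07 × 0.1 × 0.16 × 0.09 = 87.7968 kcal/m²
Route 2: 3734000 × 0.16 × 0.15 × 0.08 = 7169.28 kcal/m²
Total at Node P: 87.7968 + 7169.28 = 7257.0768 kcal/m²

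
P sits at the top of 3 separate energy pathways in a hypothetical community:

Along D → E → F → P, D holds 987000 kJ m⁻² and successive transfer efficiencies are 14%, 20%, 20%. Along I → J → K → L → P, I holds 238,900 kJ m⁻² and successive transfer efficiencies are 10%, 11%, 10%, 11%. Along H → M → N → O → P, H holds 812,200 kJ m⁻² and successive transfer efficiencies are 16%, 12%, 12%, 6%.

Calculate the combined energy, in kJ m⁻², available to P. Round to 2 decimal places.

Via D: 987000 × 0.14 × 0.2 × 0.2 = 5527.2 kJ m⁻²
Via I: 238900 × 0.1 × 0.11 × 0.1 × 0.11 = 28.9069 kJ m⁻²
Via H: 812200 × 0.16 × 0.12 × 0.12 × 0.06 = 112.278528 kJ m⁻²
Total at P: 5527.2 + 28.9069 + 112.278528 = 5668.385428 kJ m⁻²

5668.39 kJ m⁻²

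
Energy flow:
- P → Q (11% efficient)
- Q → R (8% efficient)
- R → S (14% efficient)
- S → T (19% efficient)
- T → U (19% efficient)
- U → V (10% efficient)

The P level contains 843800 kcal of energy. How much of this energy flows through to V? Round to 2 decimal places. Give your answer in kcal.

3.75 kcal

Q: 843800 × 0.11 = 92818 kcal
R: 92818 × 0.08 = 7425.44 kcal
S: 7425.44 × 0.14 = 1039.5616 kcal
T: 1039.5616 × 0.19 = 197.516704 kcal
U: 197.516704 × 0.19 = 37.52817376 kcal
V: 37.52817376 × 0.1 = 3.752817376 kcal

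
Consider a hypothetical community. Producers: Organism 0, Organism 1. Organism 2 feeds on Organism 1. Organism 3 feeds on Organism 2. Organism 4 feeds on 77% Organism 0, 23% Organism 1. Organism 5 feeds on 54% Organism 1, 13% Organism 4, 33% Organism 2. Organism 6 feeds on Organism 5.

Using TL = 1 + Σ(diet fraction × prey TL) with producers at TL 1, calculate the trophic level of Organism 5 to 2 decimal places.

Organism 2: 1 + 1 = 2
Organism 3: 1 + 2 = 3
Organism 4: 1 + (0.77×1 + 0.23×1) = 2
Organism 5: 1 + (0.54×1 + 0.13×2 + 0.33×2) = 2.46
Organism 6: 1 + 2.46 = 3.46

2.46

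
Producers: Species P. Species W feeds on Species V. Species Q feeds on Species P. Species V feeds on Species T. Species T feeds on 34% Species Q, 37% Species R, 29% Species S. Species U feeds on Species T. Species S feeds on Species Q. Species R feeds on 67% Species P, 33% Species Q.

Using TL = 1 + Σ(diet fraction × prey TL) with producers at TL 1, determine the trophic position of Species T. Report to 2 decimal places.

3.41

Species Q: 1 + 1 = 2
Species R: 1 + (0.67×1 + 0.33×2) = 2.33
Species S: 1 + 2 = 3
Species T: 1 + (0.34×2 + 0.37×2.33 + 0.29×3) = 3.4121
Species U: 1 + 3.4121 = 4.4121
Species V: 1 + 3.4121 = 4.4121
Species W: 1 + 4.4121 = 5.4121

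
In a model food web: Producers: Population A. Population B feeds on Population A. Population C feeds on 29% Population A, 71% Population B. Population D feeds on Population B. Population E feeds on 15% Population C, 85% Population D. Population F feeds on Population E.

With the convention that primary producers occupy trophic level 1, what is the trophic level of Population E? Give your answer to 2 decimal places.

Population B: 1 + 1 = 2
Population C: 1 + (0.29×1 + 0.71×2) = 2.71
Population D: 1 + 2 = 3
Population E: 1 + (0.15×2.71 + 0.85×3) = 3.9565
Population F: 1 + 3.9565 = 4.9565

3.96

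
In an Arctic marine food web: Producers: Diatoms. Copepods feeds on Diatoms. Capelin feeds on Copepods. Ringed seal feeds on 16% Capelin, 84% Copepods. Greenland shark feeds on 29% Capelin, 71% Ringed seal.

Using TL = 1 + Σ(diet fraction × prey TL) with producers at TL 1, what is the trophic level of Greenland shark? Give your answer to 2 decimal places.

4.11

Copepods: 1 + 1 = 2
Capelin: 1 + 2 = 3
Ringed seal: 1 + (0.16×3 + 0.84×2) = 3.16
Greenland shark: 1 + (0.29×3 + 0.71×3.16) = 4.1136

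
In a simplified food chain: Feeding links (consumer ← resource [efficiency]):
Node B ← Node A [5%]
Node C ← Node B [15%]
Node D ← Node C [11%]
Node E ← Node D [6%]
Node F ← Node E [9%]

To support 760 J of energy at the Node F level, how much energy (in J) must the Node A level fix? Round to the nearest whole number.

Cumulative transfer efficiency: 0.05 × 0.15 × 0.11 × 0.06 × 0.09 = 0.000004455
Node A energy = 760 / 0.000004455 = 170594837 J

170594837 J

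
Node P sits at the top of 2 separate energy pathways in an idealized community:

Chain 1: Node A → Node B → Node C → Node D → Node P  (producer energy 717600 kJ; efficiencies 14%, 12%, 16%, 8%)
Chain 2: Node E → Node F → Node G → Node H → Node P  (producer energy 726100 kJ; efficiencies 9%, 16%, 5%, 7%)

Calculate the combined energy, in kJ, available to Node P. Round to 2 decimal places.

190.91 kJ

Chain 1: 717600 × 0.14 × 0.12 × 0.16 × 0.08 = 154.312704 kJ
Chain 2: 726100 × 0.09 × 0.16 × 0.05 × 0.07 = 36.59544 kJ
Total at Node P: 154.312704 + 36.59544 = 190.908144 kJ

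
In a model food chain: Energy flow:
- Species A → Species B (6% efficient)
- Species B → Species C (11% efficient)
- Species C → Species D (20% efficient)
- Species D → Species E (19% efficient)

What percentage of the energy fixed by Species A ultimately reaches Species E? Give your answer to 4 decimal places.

0.0251%

Product of link efficiencies: 0.06 × 0.11 × 0.2 × 0.19 = 0.0002508
As a percentage: 0.0002508 × 100 = 0.0251%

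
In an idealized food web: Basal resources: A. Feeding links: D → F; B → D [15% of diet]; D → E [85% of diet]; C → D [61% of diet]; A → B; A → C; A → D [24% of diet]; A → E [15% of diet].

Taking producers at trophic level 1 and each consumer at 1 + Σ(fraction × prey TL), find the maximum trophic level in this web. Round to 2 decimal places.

3.76

B: 1 + 1 = 2
C: 1 + 1 = 2
D: 1 + (0.24×1 + 0.61×2 + 0.15×2) = 2.76
E: 1 + (0.15×1 + 0.85×2.76) = 3.496
F: 1 + 2.76 = 3.76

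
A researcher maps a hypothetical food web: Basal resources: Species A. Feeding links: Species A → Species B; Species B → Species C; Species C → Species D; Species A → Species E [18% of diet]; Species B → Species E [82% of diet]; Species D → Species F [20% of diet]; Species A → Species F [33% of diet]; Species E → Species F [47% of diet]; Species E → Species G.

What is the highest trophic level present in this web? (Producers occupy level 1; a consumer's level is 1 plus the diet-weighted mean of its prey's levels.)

Species B: 1 + 1 = 2
Species C: 1 + 2 = 3
Species D: 1 + 3 = 4
Species E: 1 + (0.18×1 + 0.82×2) = 2.82
Species F: 1 + (0.2×4 + 0.33×1 + 0.47×2.82) = 3.4554
Species G: 1 + 2.82 = 3.82

4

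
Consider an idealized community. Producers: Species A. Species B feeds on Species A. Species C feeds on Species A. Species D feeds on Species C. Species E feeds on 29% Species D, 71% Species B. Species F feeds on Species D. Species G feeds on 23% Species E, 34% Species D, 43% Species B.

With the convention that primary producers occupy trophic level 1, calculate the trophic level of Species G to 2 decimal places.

3.64

Species B: 1 + 1 = 2
Species C: 1 + 1 = 2
Species D: 1 + 2 = 3
Species E: 1 + (0.29×3 + 0.71×2) = 3.29
Species F: 1 + 3 = 4
Species G: 1 + (0.23×3.29 + 0.34×3 + 0.43×2) = 3.6367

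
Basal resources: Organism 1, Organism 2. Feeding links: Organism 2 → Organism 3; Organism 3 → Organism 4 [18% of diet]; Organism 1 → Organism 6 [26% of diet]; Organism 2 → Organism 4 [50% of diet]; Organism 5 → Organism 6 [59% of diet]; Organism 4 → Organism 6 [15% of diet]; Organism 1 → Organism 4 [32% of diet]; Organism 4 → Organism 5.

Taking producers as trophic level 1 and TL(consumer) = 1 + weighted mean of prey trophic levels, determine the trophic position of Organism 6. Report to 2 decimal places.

3.46

Organism 3: 1 + 1 = 2
Organism 4: 1 + (0.18×2 + 0.5×1 + 0.32×1) = 2.18
Organism 5: 1 + 2.18 = 3.18
Organism 6: 1 + (0.59×3.18 + 0.26×1 + 0.15×2.18) = 3.4632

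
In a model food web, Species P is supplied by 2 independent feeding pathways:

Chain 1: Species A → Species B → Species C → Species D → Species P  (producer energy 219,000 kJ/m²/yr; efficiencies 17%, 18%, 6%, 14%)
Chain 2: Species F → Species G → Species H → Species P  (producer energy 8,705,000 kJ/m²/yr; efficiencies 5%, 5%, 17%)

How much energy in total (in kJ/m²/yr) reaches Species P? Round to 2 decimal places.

3755.92 kJ/m²/yr

Chain 1: 219000 × 0.17 × 0.18 × 0.06 × 0.14 = 56.29176 kJ/m²/yr
Chain 2: 8705000 × 0.05 × 0.05 × 0.17 = 3699.625 kJ/m²/yr
Total at Species P: 56.29176 + 3699.625 = 3755.91676 kJ/m²/yr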